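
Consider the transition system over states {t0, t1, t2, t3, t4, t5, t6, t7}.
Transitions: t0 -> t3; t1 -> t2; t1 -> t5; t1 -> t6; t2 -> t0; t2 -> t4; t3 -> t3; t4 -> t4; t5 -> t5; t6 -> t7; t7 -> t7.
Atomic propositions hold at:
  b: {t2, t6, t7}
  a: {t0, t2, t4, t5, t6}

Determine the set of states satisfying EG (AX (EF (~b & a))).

{t2, t4, t5}

Sat(~b) = {t0, t1, t3, t4, t5}
Sat(~b & a) = {t0, t4, t5}
EF (~b & a): least fixpoint, start Z0 = {t0, t4, t5}, add states with some successor in Z. Z1 = {t0, t1, t2, t4, t5}; fixed.
Sat(EF (~b & a)) = {t0, t1, t2, t4, t5}
Sat(AX (EF (~b & a))) = {s : every successor in {t0, t1, t2, t4, t5}} = {t2, t4, t5}
EG (AX (EF (~b & a))): greatest fixpoint, start Z0 = {t2, t4, t5}, keep only states in Sat with some successor in Z. Already a fixed point.
Sat(EG (AX (EF (~b & a)))) = {t2, t4, t5}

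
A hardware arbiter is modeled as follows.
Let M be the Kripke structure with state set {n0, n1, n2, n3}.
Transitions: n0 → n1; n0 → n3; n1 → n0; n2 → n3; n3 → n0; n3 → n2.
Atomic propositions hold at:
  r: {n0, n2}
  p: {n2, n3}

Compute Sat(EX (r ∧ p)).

{n3}

Sat(r ∧ p) = {n2}
Sat(EX (r ∧ p)) = {s : some successor in {n2}} = {n3}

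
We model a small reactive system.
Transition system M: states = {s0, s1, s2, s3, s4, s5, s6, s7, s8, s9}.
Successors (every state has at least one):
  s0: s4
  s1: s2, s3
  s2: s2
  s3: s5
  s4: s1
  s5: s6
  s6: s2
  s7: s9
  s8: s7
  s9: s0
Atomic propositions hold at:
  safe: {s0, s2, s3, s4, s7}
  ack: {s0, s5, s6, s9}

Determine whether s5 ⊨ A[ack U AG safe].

AG safe: greatest fixpoint, start Z0 = {s0, s2, s3, s4, s7}, keep only states in Sat with every successor in Z. Z1 = {s0, s2}; Z2 = {s2}; fixed.
Sat(AG safe) = {s2}
A[ack U AG safe]: least fixpoint, start Z0 = Sat(AG safe) = {s2}, add states in Sat(ack) with every successor in Z. Z1 = {s2, s6}; Z2 = {s2, s5, s6}; fixed.
Sat(A[ack U AG safe]) = {s2, s5, s6}
s5 ∈ Sat(A[ack U AG safe]) = {s2, s5, s6}, so the formula holds at s5.

Yes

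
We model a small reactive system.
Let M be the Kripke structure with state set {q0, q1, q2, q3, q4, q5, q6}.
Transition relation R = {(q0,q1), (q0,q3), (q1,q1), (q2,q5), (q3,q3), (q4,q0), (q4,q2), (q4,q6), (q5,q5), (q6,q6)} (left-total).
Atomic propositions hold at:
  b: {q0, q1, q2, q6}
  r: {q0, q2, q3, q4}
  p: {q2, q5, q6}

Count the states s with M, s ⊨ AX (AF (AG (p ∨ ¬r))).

4

Sat(¬r) = {q1, q5, q6}
Sat(p ∨ ¬r) = {q1, q2, q5, q6}
AG (p ∨ ¬r): greatest fixpoint, start Z0 = {q1, q2, q5, q6}, keep only states in Sat with every successor in Z. Already a fixed point.
Sat(AG (p ∨ ¬r)) = {q1, q2, q5, q6}
AF (AG (p ∨ ¬r)): least fixpoint, start Z0 = {q1, q2, q5, q6}, add states with every successor in Z. Already a fixed point.
Sat(AF (AG (p ∨ ¬r))) = {q1, q2, q5, q6}
Sat(AX (AF (AG (p ∨ ¬r)))) = {s : every successor in {q1, q2, q5, q6}} = {q1, q2, q5, q6}
|Sat(AX (AF (AG (p ∨ ¬r))))| = |{q1, q2, q5, q6}| = 4.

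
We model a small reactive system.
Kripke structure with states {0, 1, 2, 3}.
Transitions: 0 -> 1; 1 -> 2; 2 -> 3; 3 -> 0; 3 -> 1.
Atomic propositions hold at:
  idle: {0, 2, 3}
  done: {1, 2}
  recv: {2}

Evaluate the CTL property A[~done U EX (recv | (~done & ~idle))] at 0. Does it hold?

Sat(~done) = {0, 3}
Sat(~idle) = {1}
Sat(~done & ~idle) = ∅
Sat(recv | (~done & ~idle)) = {2}
Sat(EX (recv | (~done & ~idle))) = {s : some successor in {2}} = {1}
A[~done U EX (recv | (~done & ~idle))]: least fixpoint, start Z0 = Sat(EX (recv | (~done & ~idle))) = {1}, add states in Sat(~done) with every successor in Z. Z1 = {0, 1}; Z2 = {0, 1, 3}; fixed.
Sat(A[~done U EX (recv | (~done & ~idle))]) = {0, 1, 3}
0 ∈ Sat(A[~done U EX (recv | (~done & ~idle))]) = {0, 1, 3}, so the formula holds at 0.

Yes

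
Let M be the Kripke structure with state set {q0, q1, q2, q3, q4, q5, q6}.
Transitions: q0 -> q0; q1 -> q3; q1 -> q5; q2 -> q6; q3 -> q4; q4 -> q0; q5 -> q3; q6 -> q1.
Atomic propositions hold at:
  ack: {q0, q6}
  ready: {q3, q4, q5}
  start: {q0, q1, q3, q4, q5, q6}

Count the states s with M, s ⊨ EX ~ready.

4

Sat(~ready) = {q0, q1, q2, q6}
Sat(EX ~ready) = {s : some successor in {q0, q1, q2, q6}} = {q0, q2, q4, q6}
|Sat(EX ~ready)| = |{q0, q2, q4, q6}| = 4.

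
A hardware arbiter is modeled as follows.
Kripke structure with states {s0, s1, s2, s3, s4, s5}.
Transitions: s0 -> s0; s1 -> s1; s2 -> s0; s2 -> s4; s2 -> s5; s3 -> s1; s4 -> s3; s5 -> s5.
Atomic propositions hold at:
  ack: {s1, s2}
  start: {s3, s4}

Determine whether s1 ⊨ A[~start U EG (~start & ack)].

Sat(~start) = {s0, s1, s2, s5}
Sat(~start & ack) = {s1, s2}
EG (~start & ack): greatest fixpoint, start Z0 = {s1, s2}, keep only states in Sat with some successor in Z. Z1 = {s1}; fixed.
Sat(EG (~start & ack)) = {s1}
A[~start U EG (~start & ack)]: least fixpoint, start Z0 = Sat(EG (~start & ack)) = {s1}, add states in Sat(~start) with every successor in Z. Already a fixed point.
Sat(A[~start U EG (~start & ack)]) = {s1}
s1 ∈ Sat(A[~start U EG (~start & ack)]) = {s1}, so the formula holds at s1.

Yes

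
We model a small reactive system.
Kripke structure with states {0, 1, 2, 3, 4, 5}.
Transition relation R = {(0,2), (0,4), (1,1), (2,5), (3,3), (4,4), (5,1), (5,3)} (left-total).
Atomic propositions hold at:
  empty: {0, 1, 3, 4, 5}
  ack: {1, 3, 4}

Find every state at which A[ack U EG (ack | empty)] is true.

Sat(ack | empty) = {0, 1, 3, 4, 5}
EG (ack | empty): greatest fixpoint, start Z0 = {0, 1, 3, 4, 5}, keep only states in Sat with some successor in Z. Already a fixed point.
Sat(EG (ack | empty)) = {0, 1, 3, 4, 5}
A[ack U EG (ack | empty)]: least fixpoint, start Z0 = Sat(EG (ack | empty)) = {0, 1, 3, 4, 5}, add states in Sat(ack) with every successor in Z. Already a fixed point.
Sat(A[ack U EG (ack | empty)]) = {0, 1, 3, 4, 5}

{0, 1, 3, 4, 5}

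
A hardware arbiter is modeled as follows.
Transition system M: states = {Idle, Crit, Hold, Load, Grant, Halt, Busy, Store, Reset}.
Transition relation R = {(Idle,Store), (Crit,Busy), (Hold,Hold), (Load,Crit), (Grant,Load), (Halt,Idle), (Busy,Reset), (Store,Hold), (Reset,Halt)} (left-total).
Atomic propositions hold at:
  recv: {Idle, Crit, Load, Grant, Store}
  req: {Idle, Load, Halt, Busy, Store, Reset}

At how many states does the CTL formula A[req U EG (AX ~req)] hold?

6

Sat(~req) = {Crit, Hold, Grant}
Sat(AX ~req) = {s : every successor in {Crit, Hold, Grant}} = {Hold, Load, Store}
EG (AX ~req): greatest fixpoint, start Z0 = {Hold, Load, Store}, keep only states in Sat with some successor in Z. Z1 = {Hold, Store}; fixed.
Sat(EG (AX ~req)) = {Hold, Store}
A[req U EG (AX ~req)]: least fixpoint, start Z0 = Sat(EG (AX ~req)) = {Hold, Store}, add states in Sat(req) with every successor in Z. Z1 = {Idle, Hold, Store}; Z2 = {Idle, Hold, Halt, Store}; Z3 = {Idle, Hold, Halt, Store, Reset}; Z4 = {Idle, Hold, Halt, Busy, Store, Reset}; fixed.
Sat(A[req U EG (AX ~req)]) = {Idle, Hold, Halt, Busy, Store, Reset}
|Sat(A[req U EG (AX ~req)])| = |{Idle, Hold, Halt, Busy, Store, Reset}| = 6.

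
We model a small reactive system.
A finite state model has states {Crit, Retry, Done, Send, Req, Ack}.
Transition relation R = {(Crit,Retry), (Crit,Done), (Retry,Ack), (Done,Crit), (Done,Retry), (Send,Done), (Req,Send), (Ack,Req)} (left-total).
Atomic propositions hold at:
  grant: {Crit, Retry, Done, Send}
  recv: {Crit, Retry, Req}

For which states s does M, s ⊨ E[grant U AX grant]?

{Crit, Done, Send, Req}

Sat(AX grant) = {s : every successor in {Crit, Retry, Done, Send}} = {Crit, Done, Send, Req}
E[grant U AX grant]: least fixpoint, start Z0 = Sat(AX grant) = {Crit, Done, Send, Req}, add states in Sat(grant) with some successor in Z. Already a fixed point.
Sat(E[grant U AX grant]) = {Crit, Done, Send, Req}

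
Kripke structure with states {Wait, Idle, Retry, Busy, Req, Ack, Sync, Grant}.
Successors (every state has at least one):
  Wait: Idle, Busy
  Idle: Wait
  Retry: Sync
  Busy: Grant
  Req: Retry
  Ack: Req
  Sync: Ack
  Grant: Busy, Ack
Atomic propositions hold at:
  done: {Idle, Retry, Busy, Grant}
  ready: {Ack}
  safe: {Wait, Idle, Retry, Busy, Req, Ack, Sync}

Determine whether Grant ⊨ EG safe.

No

EG safe: greatest fixpoint, start Z0 = {Wait, Idle, Retry, Busy, Req, Ack, Sync}, keep only states in Sat with some successor in Z. Z1 = {Wait, Idle, Retry, Req, Ack, Sync}; fixed.
Sat(EG safe) = {Wait, Idle, Retry, Req, Ack, Sync}
Grant ∉ Sat(EG safe) = {Wait, Idle, Retry, Req, Ack, Sync}, so the formula does not hold at Grant.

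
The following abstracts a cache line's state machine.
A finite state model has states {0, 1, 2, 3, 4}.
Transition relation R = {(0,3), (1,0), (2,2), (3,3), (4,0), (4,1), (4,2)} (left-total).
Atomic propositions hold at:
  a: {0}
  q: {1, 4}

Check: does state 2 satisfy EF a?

No

EF a: least fixpoint, start Z0 = {0}, add states with some successor in Z. Z1 = {0, 1, 4}; fixed.
Sat(EF a) = {0, 1, 4}
2 ∉ Sat(EF a) = {0, 1, 4}, so the formula does not hold at 2.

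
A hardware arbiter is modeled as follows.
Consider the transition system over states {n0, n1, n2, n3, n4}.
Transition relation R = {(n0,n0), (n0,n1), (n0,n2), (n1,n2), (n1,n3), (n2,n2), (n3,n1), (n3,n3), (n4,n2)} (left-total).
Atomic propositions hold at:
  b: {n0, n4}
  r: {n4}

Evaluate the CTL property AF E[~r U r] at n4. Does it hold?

Sat(~r) = {n0, n1, n2, n3}
E[~r U r]: least fixpoint, start Z0 = Sat(r) = {n4}, add states in Sat(~r) with some successor in Z. Already a fixed point.
Sat(E[~r U r]) = {n4}
AF E[~r U r]: least fixpoint, start Z0 = {n4}, add states with every successor in Z. Already a fixed point.
Sat(AF E[~r U r]) = {n4}
n4 ∈ Sat(AF E[~r U r]) = {n4}, so the formula holds at n4.

Yes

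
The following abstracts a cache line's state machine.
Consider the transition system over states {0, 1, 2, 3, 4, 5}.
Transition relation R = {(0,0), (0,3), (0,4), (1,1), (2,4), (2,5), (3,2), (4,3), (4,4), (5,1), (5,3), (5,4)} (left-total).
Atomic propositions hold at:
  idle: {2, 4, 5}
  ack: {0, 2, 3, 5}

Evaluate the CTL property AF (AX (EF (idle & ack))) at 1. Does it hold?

Sat(idle & ack) = {2, 5}
EF (idle & ack): least fixpoint, start Z0 = {2, 5}, add states with some successor in Z. Z1 = {2, 3, 5}; Z2 = {0, 2, 3, 4, 5}; fixed.
Sat(EF (idle & ack)) = {0, 2, 3, 4, 5}
Sat(AX (EF (idle & ack))) = {s : every successor in {0, 2, 3, 4, 5}} = {0, 2, 3, 4}
AF (AX (EF (idle & ack))): least fixpoint, start Z0 = {0, 2, 3, 4}, add states with every successor in Z. Already a fixed point.
Sat(AF (AX (EF (idle & ack)))) = {0, 2, 3, 4}
1 ∉ Sat(AF (AX (EF (idle & ack)))) = {0, 2, 3, 4}, so the formula does not hold at 1.

No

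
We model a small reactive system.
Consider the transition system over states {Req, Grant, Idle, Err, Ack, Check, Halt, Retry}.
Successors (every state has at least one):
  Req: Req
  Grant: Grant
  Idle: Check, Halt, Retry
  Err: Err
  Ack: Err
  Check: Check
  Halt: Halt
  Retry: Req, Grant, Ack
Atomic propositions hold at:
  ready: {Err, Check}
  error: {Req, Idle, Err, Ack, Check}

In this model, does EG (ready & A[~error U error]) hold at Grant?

Sat(~error) = {Grant, Halt, Retry}
A[~error U error]: least fixpoint, start Z0 = Sat(error) = {Req, Idle, Err, Ack, Check}, add states in Sat(~error) with every successor in Z. Already a fixed point.
Sat(A[~error U error]) = {Req, Idle, Err, Ack, Check}
Sat(ready & A[~error U error]) = {Err, Check}
EG (ready & A[~error U error]): greatest fixpoint, start Z0 = {Err, Check}, keep only states in Sat with some successor in Z. Already a fixed point.
Sat(EG (ready & A[~error U error])) = {Err, Check}
Grant ∉ Sat(EG (ready & A[~error U error])) = {Err, Check}, so the formula does not hold at Grant.

No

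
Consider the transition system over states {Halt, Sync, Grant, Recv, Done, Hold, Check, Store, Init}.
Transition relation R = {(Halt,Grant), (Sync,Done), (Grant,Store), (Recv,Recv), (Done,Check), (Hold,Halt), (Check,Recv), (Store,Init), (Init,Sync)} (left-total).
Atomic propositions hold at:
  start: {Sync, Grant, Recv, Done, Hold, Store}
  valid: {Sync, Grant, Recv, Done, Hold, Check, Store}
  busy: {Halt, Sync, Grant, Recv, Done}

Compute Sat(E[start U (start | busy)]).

Sat(start | busy) = {Halt, Sync, Grant, Recv, Done, Hold, Store}
E[start U (start | busy)]: least fixpoint, start Z0 = Sat((start | busy)) = {Halt, Sync, Grant, Recv, Done, Hold, Store}, add states in Sat(start) with some successor in Z. Already a fixed point.
Sat(E[start U (start | busy)]) = {Halt, Sync, Grant, Recv, Done, Hold, Store}

{Halt, Sync, Grant, Recv, Done, Hold, Store}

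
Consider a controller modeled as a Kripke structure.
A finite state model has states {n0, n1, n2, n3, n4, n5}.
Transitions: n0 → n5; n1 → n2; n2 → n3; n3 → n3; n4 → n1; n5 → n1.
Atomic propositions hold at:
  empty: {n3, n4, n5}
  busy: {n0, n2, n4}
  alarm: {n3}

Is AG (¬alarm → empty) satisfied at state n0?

Sat(¬alarm) = {n0, n1, n2, n4, n5}
Sat(¬alarm → empty) = {n3, n4, n5}
AG (¬alarm → empty): greatest fixpoint, start Z0 = {n3, n4, n5}, keep only states in Sat with every successor in Z. Z1 = {n3}; fixed.
Sat(AG (¬alarm → empty)) = {n3}
n0 ∉ Sat(AG (¬alarm → empty)) = {n3}, so the formula does not hold at n0.

No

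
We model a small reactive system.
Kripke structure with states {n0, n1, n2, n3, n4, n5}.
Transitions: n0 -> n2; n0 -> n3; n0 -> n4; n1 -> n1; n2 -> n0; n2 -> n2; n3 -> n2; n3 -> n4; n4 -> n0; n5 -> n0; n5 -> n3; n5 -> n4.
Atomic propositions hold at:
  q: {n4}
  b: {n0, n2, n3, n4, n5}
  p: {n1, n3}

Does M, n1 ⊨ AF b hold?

No

AF b: least fixpoint, start Z0 = {n0, n2, n3, n4, n5}, add states with every successor in Z. Already a fixed point.
Sat(AF b) = {n0, n2, n3, n4, n5}
n1 ∉ Sat(AF b) = {n0, n2, n3, n4, n5}, so the formula does not hold at n1.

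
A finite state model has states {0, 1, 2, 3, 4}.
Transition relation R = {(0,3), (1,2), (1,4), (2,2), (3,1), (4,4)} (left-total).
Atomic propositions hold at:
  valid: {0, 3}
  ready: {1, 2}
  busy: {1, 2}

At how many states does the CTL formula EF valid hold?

EF valid: least fixpoint, start Z0 = {0, 3}, add states with some successor in Z. Already a fixed point.
Sat(EF valid) = {0, 3}
|Sat(EF valid)| = |{0, 3}| = 2.

2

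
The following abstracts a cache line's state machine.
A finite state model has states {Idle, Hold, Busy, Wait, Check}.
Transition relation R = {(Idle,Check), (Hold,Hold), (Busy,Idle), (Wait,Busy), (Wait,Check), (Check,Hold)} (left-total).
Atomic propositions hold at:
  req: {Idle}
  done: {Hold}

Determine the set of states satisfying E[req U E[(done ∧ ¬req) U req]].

Sat(¬req) = {Hold, Busy, Wait, Check}
Sat(done ∧ ¬req) = {Hold}
E[(done ∧ ¬req) U req]: least fixpoint, start Z0 = Sat(req) = {Idle}, add states in Sat(done ∧ ¬req) with some successor in Z. Already a fixed point.
Sat(E[(done ∧ ¬req) U req]) = {Idle}
E[req U E[(done ∧ ¬req) U req]]: least fixpoint, start Z0 = Sat(E[(done ∧ ¬req) U req]) = {Idle}, add states in Sat(req) with some successor in Z. Already a fixed point.
Sat(E[req U E[(done ∧ ¬req) U req]]) = {Idle}

{Idle}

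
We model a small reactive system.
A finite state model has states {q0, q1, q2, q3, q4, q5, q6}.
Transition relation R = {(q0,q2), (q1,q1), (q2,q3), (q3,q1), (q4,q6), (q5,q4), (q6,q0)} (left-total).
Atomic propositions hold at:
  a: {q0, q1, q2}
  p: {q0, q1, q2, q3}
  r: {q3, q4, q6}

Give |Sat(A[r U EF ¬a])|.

6

Sat(¬a) = {q3, q4, q5, q6}
EF ¬a: least fixpoint, start Z0 = {q3, q4, q5, q6}, add states with some successor in Z. Z1 = {q2, q3, q4, q5, q6}; Z2 = {q0, q2, q3, q4, q5, q6}; fixed.
Sat(EF ¬a) = {q0, q2, q3, q4, q5, q6}
A[r U EF ¬a]: least fixpoint, start Z0 = Sat(EF ¬a) = {q0, q2, q3, q4, q5, q6}, add states in Sat(r) with every successor in Z. Already a fixed point.
Sat(A[r U EF ¬a]) = {q0, q2, q3, q4, q5, q6}
|Sat(A[r U EF ¬a])| = |{q0, q2, q3, q4, q5, q6}| = 6.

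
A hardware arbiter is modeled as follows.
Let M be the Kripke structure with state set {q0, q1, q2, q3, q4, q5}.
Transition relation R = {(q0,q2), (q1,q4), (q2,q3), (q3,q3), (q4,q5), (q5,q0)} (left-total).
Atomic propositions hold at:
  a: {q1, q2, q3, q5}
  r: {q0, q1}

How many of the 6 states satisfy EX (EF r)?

EF r: least fixpoint, start Z0 = {q0, q1}, add states with some successor in Z. Z1 = {q0, q1, q5}; Z2 = {q0, q1, q4, q5}; fixed.
Sat(EF r) = {q0, q1, q4, q5}
Sat(EX (EF r)) = {s : some successor in {q0, q1, q4, q5}} = {q1, q4, q5}
|Sat(EX (EF r))| = |{q1, q4, q5}| = 3.

3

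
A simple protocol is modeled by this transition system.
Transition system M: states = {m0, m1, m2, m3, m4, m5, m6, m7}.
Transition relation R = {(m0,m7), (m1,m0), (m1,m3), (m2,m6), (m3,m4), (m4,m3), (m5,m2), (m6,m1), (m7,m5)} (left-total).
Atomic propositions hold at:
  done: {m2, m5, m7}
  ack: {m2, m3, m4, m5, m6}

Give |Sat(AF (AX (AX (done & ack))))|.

2

Sat(done & ack) = {m2, m5}
Sat(AX (done & ack)) = {s : every successor in {m2, m5}} = {m5, m7}
Sat(AX (AX (done & ack))) = {s : every successor in {m5, m7}} = {m0, m7}
AF (AX (AX (done & ack))): least fixpoint, start Z0 = {m0, m7}, add states with every successor in Z. Already a fixed point.
Sat(AF (AX (AX (done & ack)))) = {m0, m7}
|Sat(AF (AX (AX (done & ack))))| = |{m0, m7}| = 2.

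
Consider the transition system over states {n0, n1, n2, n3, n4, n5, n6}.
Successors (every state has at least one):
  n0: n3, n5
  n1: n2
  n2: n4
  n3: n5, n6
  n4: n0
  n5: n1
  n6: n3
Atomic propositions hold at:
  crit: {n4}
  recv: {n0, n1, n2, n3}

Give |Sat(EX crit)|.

Sat(EX crit) = {s : some successor in {n4}} = {n2}
|Sat(EX crit)| = |{n2}| = 1.

1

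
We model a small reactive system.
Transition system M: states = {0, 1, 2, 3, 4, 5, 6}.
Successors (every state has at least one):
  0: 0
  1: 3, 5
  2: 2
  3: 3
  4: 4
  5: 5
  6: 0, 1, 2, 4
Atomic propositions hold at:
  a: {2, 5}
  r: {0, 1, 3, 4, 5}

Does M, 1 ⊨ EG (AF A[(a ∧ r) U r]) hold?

Yes

Sat(a ∧ r) = {5}
A[(a ∧ r) U r]: least fixpoint, start Z0 = Sat(r) = {0, 1, 3, 4, 5}, add states in Sat(a ∧ r) with every successor in Z. Already a fixed point.
Sat(A[(a ∧ r) U r]) = {0, 1, 3, 4, 5}
AF A[(a ∧ r) U r]: least fixpoint, start Z0 = {0, 1, 3, 4, 5}, add states with every successor in Z. Already a fixed point.
Sat(AF A[(a ∧ r) U r]) = {0, 1, 3, 4, 5}
EG (AF A[(a ∧ r) U r]): greatest fixpoint, start Z0 = {0, 1, 3, 4, 5}, keep only states in Sat with some successor in Z. Already a fixed point.
Sat(EG (AF A[(a ∧ r) U r])) = {0, 1, 3, 4, 5}
1 ∈ Sat(EG (AF A[(a ∧ r) U r])) = {0, 1, 3, 4, 5}, so the formula holds at 1.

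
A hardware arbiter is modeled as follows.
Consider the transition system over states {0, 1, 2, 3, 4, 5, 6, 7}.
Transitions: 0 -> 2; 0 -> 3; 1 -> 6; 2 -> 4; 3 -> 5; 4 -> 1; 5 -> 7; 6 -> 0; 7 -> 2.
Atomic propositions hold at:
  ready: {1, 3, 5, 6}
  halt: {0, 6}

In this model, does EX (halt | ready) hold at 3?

Sat(halt | ready) = {0, 1, 3, 5, 6}
Sat(EX (halt | ready)) = {s : some successor in {0, 1, 3, 5, 6}} = {0, 1, 3, 4, 6}
3 ∈ Sat(EX (halt | ready)) = {0, 1, 3, 4, 6}, so the formula holds at 3.

Yes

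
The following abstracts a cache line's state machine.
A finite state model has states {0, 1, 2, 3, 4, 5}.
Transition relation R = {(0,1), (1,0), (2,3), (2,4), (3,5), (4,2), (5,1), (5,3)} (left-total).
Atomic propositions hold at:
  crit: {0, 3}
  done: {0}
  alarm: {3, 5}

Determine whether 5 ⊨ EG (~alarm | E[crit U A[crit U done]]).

Sat(~alarm) = {0, 1, 2, 4}
A[crit U done]: least fixpoint, start Z0 = Sat(done) = {0}, add states in Sat(crit) with every successor in Z. Already a fixed point.
Sat(A[crit U done]) = {0}
E[crit U A[crit U done]]: least fixpoint, start Z0 = Sat(A[crit U done]) = {0}, add states in Sat(crit) with some successor in Z. Already a fixed point.
Sat(E[crit U A[crit U done]]) = {0}
Sat(~alarm | E[crit U A[crit U done]]) = {0, 1, 2, 4}
EG (~alarm | E[crit U A[crit U done]]): greatest fixpoint, start Z0 = {0, 1, 2, 4}, keep only states in Sat with some successor in Z. Already a fixed point.
Sat(EG (~alarm | E[crit U A[crit U done]])) = {0, 1, 2, 4}
5 ∉ Sat(EG (~alarm | E[crit U A[crit U done]])) = {0, 1, 2, 4}, so the formula does not hold at 5.

No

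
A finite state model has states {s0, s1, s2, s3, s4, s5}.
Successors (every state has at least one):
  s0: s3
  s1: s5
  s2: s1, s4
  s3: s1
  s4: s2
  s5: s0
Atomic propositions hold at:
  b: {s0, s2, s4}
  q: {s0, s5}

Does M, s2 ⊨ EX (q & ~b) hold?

Sat(~b) = {s1, s3, s5}
Sat(q & ~b) = {s5}
Sat(EX (q & ~b)) = {s : some successor in {s5}} = {s1}
s2 ∉ Sat(EX (q & ~b)) = {s1}, so the formula does not hold at s2.

No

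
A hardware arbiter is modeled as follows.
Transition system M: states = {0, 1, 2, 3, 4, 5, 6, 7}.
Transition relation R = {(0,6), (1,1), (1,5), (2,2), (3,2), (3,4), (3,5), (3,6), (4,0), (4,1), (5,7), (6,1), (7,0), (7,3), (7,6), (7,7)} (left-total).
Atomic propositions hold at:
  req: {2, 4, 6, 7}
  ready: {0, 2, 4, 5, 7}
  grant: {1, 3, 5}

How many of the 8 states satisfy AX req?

3

Sat(AX req) = {s : every successor in {2, 4, 6, 7}} = {0, 2, 5}
|Sat(AX req)| = |{0, 2, 5}| = 3.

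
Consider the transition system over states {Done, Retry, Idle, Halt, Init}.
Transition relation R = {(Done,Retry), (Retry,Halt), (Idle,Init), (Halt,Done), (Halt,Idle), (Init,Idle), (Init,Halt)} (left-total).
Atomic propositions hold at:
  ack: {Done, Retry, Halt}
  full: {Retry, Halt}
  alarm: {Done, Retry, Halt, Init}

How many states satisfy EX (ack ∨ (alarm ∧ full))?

Sat(alarm ∧ full) = {Retry, Halt}
Sat(ack ∨ (alarm ∧ full)) = {Done, Retry, Halt}
Sat(EX (ack ∨ (alarm ∧ full))) = {s : some successor in {Done, Retry, Halt}} = {Done, Retry, Halt, Init}
|Sat(EX (ack ∨ (alarm ∧ full)))| = |{Done, Retry, Halt, Init}| = 4.

4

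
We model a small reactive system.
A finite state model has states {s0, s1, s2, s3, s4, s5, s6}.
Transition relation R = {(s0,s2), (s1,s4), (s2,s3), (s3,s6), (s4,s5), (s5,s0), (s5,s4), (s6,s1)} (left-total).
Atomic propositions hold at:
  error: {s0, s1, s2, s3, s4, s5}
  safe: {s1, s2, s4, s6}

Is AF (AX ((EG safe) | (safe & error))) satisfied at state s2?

Yes

EG safe: greatest fixpoint, start Z0 = {s1, s2, s4, s6}, keep only states in Sat with some successor in Z. Z1 = {s1, s6}; Z2 = {s6}; Z3 = ∅; fixed.
Sat(EG safe) = ∅
Sat(safe & error) = {s1, s2, s4}
Sat((EG safe) | (safe & error)) = {s1, s2, s4}
Sat(AX ((EG safe) | (safe & error))) = {s : every successor in {s1, s2, s4}} = {s0, s1, s6}
AF (AX ((EG safe) | (safe & error))): least fixpoint, start Z0 = {s0, s1, s6}, add states with every successor in Z. Z1 = {s0, s1, s3, s6}; Z2 = {s0, s1, s2, s3, s6}; fixed.
Sat(AF (AX ((EG safe) | (safe & error)))) = {s0, s1, s2, s3, s6}
s2 ∈ Sat(AF (AX ((EG safe) | (safe & error)))) = {s0, s1, s2, s3, s6}, so the formula holds at s2.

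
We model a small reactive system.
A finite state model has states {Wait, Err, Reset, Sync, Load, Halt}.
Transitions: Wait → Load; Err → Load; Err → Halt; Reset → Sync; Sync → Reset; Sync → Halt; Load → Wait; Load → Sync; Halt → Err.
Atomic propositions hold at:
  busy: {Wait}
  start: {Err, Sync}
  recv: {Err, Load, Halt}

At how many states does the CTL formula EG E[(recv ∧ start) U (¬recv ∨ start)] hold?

2

Sat(recv ∧ start) = {Err}
Sat(¬recv) = {Wait, Reset, Sync}
Sat(¬recv ∨ start) = {Wait, Err, Reset, Sync}
E[(recv ∧ start) U (¬recv ∨ start)]: least fixpoint, start Z0 = Sat((¬recv ∨ start)) = {Wait, Err, Reset, Sync}, add states in Sat(recv ∧ start) with some successor in Z. Already a fixed point.
Sat(E[(recv ∧ start) U (¬recv ∨ start)]) = {Wait, Err, Reset, Sync}
EG E[(recv ∧ start) U (¬recv ∨ start)]: greatest fixpoint, start Z0 = {Wait, Err, Reset, Sync}, keep only states in Sat with some successor in Z. Z1 = {Reset, Sync}; fixed.
Sat(EG E[(recv ∧ start) U (¬recv ∨ start)]) = {Reset, Sync}
|Sat(EG E[(recv ∧ start) U (¬recv ∨ start)])| = |{Reset, Sync}| = 2.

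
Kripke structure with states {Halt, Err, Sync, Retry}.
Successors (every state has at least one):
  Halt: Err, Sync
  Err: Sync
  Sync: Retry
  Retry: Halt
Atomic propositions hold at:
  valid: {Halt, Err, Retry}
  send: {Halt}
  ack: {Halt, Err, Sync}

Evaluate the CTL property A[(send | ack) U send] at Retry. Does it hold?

Sat(send | ack) = {Halt, Err, Sync}
A[(send | ack) U send]: least fixpoint, start Z0 = Sat(send) = {Halt}, add states in Sat(send | ack) with every successor in Z. Already a fixed point.
Sat(A[(send | ack) U send]) = {Halt}
Retry ∉ Sat(A[(send | ack) U send]) = {Halt}, so the formula does not hold at Retry.

No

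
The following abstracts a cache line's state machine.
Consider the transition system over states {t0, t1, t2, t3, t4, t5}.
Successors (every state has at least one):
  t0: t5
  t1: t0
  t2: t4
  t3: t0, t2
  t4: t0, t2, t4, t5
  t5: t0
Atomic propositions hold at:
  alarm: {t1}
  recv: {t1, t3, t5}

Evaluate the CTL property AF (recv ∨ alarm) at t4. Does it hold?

No

Sat(recv ∨ alarm) = {t1, t3, t5}
AF (recv ∨ alarm): least fixpoint, start Z0 = {t1, t3, t5}, add states with every successor in Z. Z1 = {t0, t1, t3, t5}; fixed.
Sat(AF (recv ∨ alarm)) = {t0, t1, t3, t5}
t4 ∉ Sat(AF (recv ∨ alarm)) = {t0, t1, t3, t5}, so the formula does not hold at t4.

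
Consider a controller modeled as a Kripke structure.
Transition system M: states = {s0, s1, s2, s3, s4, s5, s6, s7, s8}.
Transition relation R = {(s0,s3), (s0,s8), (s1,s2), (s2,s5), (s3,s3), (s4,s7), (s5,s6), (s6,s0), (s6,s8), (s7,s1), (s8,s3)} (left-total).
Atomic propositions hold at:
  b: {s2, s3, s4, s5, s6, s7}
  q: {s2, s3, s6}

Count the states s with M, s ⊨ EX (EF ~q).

Sat(~q) = {s0, s1, s4, s5, s7, s8}
EF ~q: least fixpoint, start Z0 = {s0, s1, s4, s5, s7, s8}, add states with some successor in Z. Z1 = {s0, s1, s2, s4, s5, s6, s7, s8}; fixed.
Sat(EF ~q) = {s0, s1, s2, s4, s5, s6, s7, s8}
Sat(EX (EF ~q)) = {s : some successor in {s0, s1, s2, s4, s5, s6, s7, s8}} = {s0, s1, s2, s4, s5, s6, s7}
|Sat(EX (EF ~q))| = |{s0, s1, s2, s4, s5, s6, s7}| = 7.

7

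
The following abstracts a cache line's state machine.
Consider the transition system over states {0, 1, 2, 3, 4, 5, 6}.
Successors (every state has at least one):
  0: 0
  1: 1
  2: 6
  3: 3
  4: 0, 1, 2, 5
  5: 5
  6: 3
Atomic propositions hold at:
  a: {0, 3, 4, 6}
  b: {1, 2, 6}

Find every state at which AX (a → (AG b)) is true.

{1, 5}

AG b: greatest fixpoint, start Z0 = {1, 2, 6}, keep only states in Sat with every successor in Z. Z1 = {1, 2}; Z2 = {1}; fixed.
Sat(AG b) = {1}
Sat(a → (AG b)) = {1, 2, 5}
Sat(AX (a → (AG b))) = {s : every successor in {1, 2, 5}} = {1, 5}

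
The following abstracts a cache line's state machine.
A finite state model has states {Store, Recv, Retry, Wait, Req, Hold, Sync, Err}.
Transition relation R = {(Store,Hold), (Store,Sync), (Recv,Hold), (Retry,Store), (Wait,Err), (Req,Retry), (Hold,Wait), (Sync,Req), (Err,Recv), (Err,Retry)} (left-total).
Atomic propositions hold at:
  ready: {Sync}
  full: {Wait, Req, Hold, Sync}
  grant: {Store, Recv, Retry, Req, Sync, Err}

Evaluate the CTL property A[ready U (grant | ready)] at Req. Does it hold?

Sat(grant | ready) = {Store, Recv, Retry, Req, Sync, Err}
A[ready U (grant | ready)]: least fixpoint, start Z0 = Sat((grant | ready)) = {Store, Recv, Retry, Req, Sync, Err}, add states in Sat(ready) with every successor in Z. Already a fixed point.
Sat(A[ready U (grant | ready)]) = {Store, Recv, Retry, Req, Sync, Err}
Req ∈ Sat(A[ready U (grant | ready)]) = {Store, Recv, Retry, Req, Sync, Err}, so the formula holds at Req.

Yes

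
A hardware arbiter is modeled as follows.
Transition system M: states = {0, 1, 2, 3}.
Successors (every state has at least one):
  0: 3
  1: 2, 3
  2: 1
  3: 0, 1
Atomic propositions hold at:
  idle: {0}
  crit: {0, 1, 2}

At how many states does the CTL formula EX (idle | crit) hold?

Sat(idle | crit) = {0, 1, 2}
Sat(EX (idle | crit)) = {s : some successor in {0, 1, 2}} = {1, 2, 3}
|Sat(EX (idle | crit))| = |{1, 2, 3}| = 3.

3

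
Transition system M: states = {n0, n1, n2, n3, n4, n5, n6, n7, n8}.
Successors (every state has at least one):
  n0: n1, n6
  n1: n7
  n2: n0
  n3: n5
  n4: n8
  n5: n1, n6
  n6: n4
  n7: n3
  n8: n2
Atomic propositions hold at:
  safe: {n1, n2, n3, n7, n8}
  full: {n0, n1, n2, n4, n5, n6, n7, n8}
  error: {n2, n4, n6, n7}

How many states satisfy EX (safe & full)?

5

Sat(safe & full) = {n1, n2, n7, n8}
Sat(EX (safe & full)) = {s : some successor in {n1, n2, n7, n8}} = {n0, n1, n4, n5, n8}
|Sat(EX (safe & full))| = |{n0, n1, n4, n5, n8}| = 5.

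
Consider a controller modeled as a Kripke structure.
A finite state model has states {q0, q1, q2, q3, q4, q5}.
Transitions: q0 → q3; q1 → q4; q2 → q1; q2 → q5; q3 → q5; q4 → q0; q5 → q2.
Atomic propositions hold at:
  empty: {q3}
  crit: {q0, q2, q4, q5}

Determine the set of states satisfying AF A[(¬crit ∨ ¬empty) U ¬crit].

{q0, q1, q3, q4}

Sat(¬crit) = {q1, q3}
Sat(¬empty) = {q0, q1, q2, q4, q5}
Sat(¬crit ∨ ¬empty) = {q0, q1, q2, q3, q4, q5}
A[(¬crit ∨ ¬empty) U ¬crit]: least fixpoint, start Z0 = Sat(¬crit) = {q1, q3}, add states in Sat(¬crit ∨ ¬empty) with every successor in Z. Z1 = {q0, q1, q3}; Z2 = {q0, q1, q3, q4}; fixed.
Sat(A[(¬crit ∨ ¬empty) U ¬crit]) = {q0, q1, q3, q4}
AF A[(¬crit ∨ ¬empty) U ¬crit]: least fixpoint, start Z0 = {q0, q1, q3, q4}, add states with every successor in Z. Already a fixed point.
Sat(AF A[(¬crit ∨ ¬empty) U ¬crit]) = {q0, q1, q3, q4}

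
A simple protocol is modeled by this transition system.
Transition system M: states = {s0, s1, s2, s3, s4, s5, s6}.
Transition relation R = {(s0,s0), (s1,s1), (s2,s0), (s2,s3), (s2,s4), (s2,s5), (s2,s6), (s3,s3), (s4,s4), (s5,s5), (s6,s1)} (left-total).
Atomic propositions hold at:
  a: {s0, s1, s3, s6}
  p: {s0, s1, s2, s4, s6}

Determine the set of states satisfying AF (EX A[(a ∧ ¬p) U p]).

{s0, s1, s2, s4, s6}

Sat(¬p) = {s3, s5}
Sat(a ∧ ¬p) = {s3}
A[(a ∧ ¬p) U p]: least fixpoint, start Z0 = Sat(p) = {s0, s1, s2, s4, s6}, add states in Sat(a ∧ ¬p) with every successor in Z. Already a fixed point.
Sat(A[(a ∧ ¬p) U p]) = {s0, s1, s2, s4, s6}
Sat(EX A[(a ∧ ¬p) U p]) = {s : some successor in {s0, s1, s2, s4, s6}} = {s0, s1, s2, s4, s6}
AF (EX A[(a ∧ ¬p) U p]): least fixpoint, start Z0 = {s0, s1, s2, s4, s6}, add states with every successor in Z. Already a fixed point.
Sat(AF (EX A[(a ∧ ¬p) U p])) = {s0, s1, s2, s4, s6}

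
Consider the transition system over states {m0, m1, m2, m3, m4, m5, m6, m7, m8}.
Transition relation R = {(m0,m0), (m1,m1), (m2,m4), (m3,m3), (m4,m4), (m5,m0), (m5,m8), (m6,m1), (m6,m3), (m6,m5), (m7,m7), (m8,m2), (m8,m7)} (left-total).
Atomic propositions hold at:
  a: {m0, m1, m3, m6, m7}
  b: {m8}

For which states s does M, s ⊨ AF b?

AF b: least fixpoint, start Z0 = {m8}, add states with every successor in Z. Already a fixed point.
Sat(AF b) = {m8}

{m8}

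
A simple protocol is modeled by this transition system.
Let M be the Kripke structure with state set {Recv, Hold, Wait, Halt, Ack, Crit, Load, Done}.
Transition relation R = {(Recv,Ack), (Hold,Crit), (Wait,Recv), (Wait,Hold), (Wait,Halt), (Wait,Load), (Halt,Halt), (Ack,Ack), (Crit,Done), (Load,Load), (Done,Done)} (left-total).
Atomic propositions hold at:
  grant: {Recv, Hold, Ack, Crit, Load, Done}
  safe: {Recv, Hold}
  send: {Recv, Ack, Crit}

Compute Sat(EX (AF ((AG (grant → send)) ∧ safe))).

{Wait}

Sat(grant → send) = {Recv, Wait, Halt, Ack, Crit}
AG (grant → send): greatest fixpoint, start Z0 = {Recv, Wait, Halt, Ack, Crit}, keep only states in Sat with every successor in Z. Z1 = {Recv, Halt, Ack}; fixed.
Sat(AG (grant → send)) = {Recv, Halt, Ack}
Sat((AG (grant → send)) ∧ safe) = {Recv}
AF ((AG (grant → send)) ∧ safe): least fixpoint, start Z0 = {Recv}, add states with every successor in Z. Already a fixed point.
Sat(AF ((AG (grant → send)) ∧ safe)) = {Recv}
Sat(EX (AF ((AG (grant → send)) ∧ safe))) = {s : some successor in {Recv}} = {Wait}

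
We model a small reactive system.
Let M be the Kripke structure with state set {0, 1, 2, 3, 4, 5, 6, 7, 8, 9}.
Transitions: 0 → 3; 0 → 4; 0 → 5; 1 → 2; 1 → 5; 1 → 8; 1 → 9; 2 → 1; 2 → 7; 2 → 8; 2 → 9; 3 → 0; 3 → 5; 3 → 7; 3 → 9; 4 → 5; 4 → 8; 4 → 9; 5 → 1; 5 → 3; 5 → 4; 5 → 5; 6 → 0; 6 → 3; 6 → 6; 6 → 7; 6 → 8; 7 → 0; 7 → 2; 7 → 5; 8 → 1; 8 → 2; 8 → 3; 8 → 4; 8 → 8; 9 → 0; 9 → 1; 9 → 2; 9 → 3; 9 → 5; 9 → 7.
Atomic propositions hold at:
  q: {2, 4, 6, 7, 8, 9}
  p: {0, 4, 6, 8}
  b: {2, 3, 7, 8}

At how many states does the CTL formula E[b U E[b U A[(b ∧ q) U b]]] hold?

4

Sat(b ∧ q) = {2, 7, 8}
A[(b ∧ q) U b]: least fixpoint, start Z0 = Sat(b) = {2, 3, 7, 8}, add states in Sat(b ∧ q) with every successor in Z. Already a fixed point.
Sat(A[(b ∧ q) U b]) = {2, 3, 7, 8}
E[b U A[(b ∧ q) U b]]: least fixpoint, start Z0 = Sat(A[(b ∧ q) U b]) = {2, 3, 7, 8}, add states in Sat(b) with some successor in Z. Already a fixed point.
Sat(E[b U A[(b ∧ q) U b]]) = {2, 3, 7, 8}
E[b U E[b U A[(b ∧ q) U b]]]: least fixpoint, start Z0 = Sat(E[b U A[(b ∧ q) U b]]) = {2, 3, 7, 8}, add states in Sat(b) with some successor in Z. Already a fixed point.
Sat(E[b U E[b U A[(b ∧ q) U b]]]) = {2, 3, 7, 8}
|Sat(E[b U E[b U A[(b ∧ q) U b]]])| = |{2, 3, 7, 8}| = 4.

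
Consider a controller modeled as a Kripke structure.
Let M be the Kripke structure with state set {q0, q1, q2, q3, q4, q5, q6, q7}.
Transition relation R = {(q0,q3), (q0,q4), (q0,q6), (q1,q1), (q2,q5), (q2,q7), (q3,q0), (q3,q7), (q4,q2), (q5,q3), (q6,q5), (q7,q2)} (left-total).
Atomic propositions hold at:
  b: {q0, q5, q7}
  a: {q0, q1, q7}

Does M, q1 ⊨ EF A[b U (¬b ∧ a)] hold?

Yes

Sat(¬b) = {q1, q2, q3, q4, q6}
Sat(¬b ∧ a) = {q1}
A[b U (¬b ∧ a)]: least fixpoint, start Z0 = Sat((¬b ∧ a)) = {q1}, add states in Sat(b) with every successor in Z. Already a fixed point.
Sat(A[b U (¬b ∧ a)]) = {q1}
EF A[b U (¬b ∧ a)]: least fixpoint, start Z0 = {q1}, add states with some successor in Z. Already a fixed point.
Sat(EF A[b U (¬b ∧ a)]) = {q1}
q1 ∈ Sat(EF A[b U (¬b ∧ a)]) = {q1}, so the formula holds at q1.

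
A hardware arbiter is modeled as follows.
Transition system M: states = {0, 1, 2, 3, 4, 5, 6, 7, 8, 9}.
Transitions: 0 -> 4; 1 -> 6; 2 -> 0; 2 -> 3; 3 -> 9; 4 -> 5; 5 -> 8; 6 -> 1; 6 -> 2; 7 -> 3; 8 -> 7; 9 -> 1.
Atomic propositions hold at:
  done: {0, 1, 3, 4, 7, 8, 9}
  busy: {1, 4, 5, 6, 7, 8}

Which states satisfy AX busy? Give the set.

Sat(AX busy) = {s : every successor in {1, 4, 5, 6, 7, 8}} = {0, 1, 4, 5, 8, 9}

{0, 1, 4, 5, 8, 9}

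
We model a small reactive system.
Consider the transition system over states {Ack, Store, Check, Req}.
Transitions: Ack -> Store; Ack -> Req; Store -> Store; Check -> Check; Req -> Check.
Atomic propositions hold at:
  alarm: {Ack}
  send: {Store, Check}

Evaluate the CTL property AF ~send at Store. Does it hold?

No

Sat(~send) = {Ack, Req}
AF ~send: least fixpoint, start Z0 = {Ack, Req}, add states with every successor in Z. Already a fixed point.
Sat(AF ~send) = {Ack, Req}
Store ∉ Sat(AF ~send) = {Ack, Req}, so the formula does not hold at Store.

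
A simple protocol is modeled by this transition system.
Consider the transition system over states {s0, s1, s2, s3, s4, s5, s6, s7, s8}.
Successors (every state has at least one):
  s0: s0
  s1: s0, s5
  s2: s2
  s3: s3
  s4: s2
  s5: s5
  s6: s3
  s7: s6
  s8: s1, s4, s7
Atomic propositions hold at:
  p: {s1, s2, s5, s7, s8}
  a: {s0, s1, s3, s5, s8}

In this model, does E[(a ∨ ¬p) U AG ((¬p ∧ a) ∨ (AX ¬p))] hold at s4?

Sat(¬p) = {s0, s3, s4, s6}
Sat(a ∨ ¬p) = {s0, s1, s3, s4, s5, s6, s8}
Sat(¬p ∧ a) = {s0, s3}
Sat(AX ¬p) = {s : every successor in {s0, s3, s4, s6}} = {s0, s3, s6, s7}
Sat((¬p ∧ a) ∨ (AX ¬p)) = {s0, s3, s6, s7}
AG ((¬p ∧ a) ∨ (AX ¬p)): greatest fixpoint, start Z0 = {s0, s3, s6, s7}, keep only states in Sat with every successor in Z. Already a fixed point.
Sat(AG ((¬p ∧ a) ∨ (AX ¬p))) = {s0, s3, s6, s7}
E[(a ∨ ¬p) U AG ((¬p ∧ a) ∨ (AX ¬p))]: least fixpoint, start Z0 = Sat(AG ((¬p ∧ a) ∨ (AX ¬p))) = {s0, s3, s6, s7}, add states in Sat(a ∨ ¬p) with some successor in Z. Z1 = {s0, s1, s3, s6, s7, s8}; fixed.
Sat(E[(a ∨ ¬p) U AG ((¬p ∧ a) ∨ (AX ¬p))]) = {s0, s1, s3, s6, s7, s8}
s4 ∉ Sat(E[(a ∨ ¬p) U AG ((¬p ∧ a) ∨ (AX ¬p))]) = {s0, s1, s3, s6, s7, s8}, so the formula does not hold at s4.

No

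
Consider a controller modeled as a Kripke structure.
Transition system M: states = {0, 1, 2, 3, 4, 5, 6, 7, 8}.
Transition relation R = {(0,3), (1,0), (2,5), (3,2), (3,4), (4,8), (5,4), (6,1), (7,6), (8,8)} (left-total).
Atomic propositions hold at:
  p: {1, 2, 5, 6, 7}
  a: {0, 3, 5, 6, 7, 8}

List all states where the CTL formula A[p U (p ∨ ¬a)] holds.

Sat(¬a) = {1, 2, 4}
Sat(p ∨ ¬a) = {1, 2, 4, 5, 6, 7}
A[p U (p ∨ ¬a)]: least fixpoint, start Z0 = Sat((p ∨ ¬a)) = {1, 2, 4, 5, 6, 7}, add states in Sat(p) with every successor in Z. Already a fixed point.
Sat(A[p U (p ∨ ¬a)]) = {1, 2, 4, 5, 6, 7}

{1, 2, 4, 5, 6, 7}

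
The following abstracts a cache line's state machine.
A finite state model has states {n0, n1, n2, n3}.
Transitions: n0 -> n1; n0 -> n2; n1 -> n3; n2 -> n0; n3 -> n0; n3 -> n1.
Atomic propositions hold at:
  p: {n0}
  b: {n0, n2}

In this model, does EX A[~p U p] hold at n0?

Yes

Sat(~p) = {n1, n2, n3}
A[~p U p]: least fixpoint, start Z0 = Sat(p) = {n0}, add states in Sat(~p) with every successor in Z. Z1 = {n0, n2}; fixed.
Sat(A[~p U p]) = {n0, n2}
Sat(EX A[~p U p]) = {s : some successor in {n0, n2}} = {n0, n2, n3}
n0 ∈ Sat(EX A[~p U p]) = {n0, n2, n3}, so the formula holds at n0.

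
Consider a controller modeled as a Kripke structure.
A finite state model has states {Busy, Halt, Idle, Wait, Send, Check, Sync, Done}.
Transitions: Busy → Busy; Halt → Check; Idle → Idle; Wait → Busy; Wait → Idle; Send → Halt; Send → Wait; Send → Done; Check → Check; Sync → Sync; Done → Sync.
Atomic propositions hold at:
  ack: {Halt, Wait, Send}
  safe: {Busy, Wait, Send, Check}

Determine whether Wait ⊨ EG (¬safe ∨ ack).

Yes

Sat(¬safe) = {Halt, Idle, Sync, Done}
Sat(¬safe ∨ ack) = {Halt, Idle, Wait, Send, Sync, Done}
EG (¬safe ∨ ack): greatest fixpoint, start Z0 = {Halt, Idle, Wait, Send, Sync, Done}, keep only states in Sat with some successor in Z. Z1 = {Idle, Wait, Send, Sync, Done}; fixed.
Sat(EG (¬safe ∨ ack)) = {Idle, Wait, Send, Sync, Done}
Wait ∈ Sat(EG (¬safe ∨ ack)) = {Idle, Wait, Send, Sync, Done}, so the formula holds at Wait.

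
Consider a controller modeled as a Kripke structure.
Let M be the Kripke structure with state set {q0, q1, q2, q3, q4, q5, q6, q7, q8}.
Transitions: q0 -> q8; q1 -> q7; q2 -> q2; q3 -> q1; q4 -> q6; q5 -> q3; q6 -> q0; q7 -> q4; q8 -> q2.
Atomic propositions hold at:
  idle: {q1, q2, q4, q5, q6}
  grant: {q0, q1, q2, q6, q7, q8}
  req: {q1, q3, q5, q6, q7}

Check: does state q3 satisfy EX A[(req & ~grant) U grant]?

Yes

Sat(~grant) = {q3, q4, q5}
Sat(req & ~grant) = {q3, q5}
A[(req & ~grant) U grant]: least fixpoint, start Z0 = Sat(grant) = {q0, q1, q2, q6, q7, q8}, add states in Sat(req & ~grant) with every successor in Z. Z1 = {q0, q1, q2, q3, q6, q7, q8}; Z2 = {q0, q1, q2, q3, q5, q6, q7, q8}; fixed.
Sat(A[(req & ~grant) U grant]) = {q0, q1, q2, q3, q5, q6, q7, q8}
Sat(EX A[(req & ~grant) U grant]) = {s : some successor in {q0, q1, q2, q3, q5, q6, q7, q8}} = {q0, q1, q2, q3, q4, q5, q6, q8}
q3 ∈ Sat(EX A[(req & ~grant) U grant]) = {q0, q1, q2, q3, q4, q5, q6, q8}, so the formula holds at q3.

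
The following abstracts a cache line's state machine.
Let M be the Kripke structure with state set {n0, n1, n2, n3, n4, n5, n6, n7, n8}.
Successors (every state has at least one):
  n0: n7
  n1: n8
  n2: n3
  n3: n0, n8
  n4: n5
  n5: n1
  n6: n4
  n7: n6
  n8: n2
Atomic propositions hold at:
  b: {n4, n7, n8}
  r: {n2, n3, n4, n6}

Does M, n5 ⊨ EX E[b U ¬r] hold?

Yes

Sat(¬r) = {n0, n1, n5, n7, n8}
E[b U ¬r]: least fixpoint, start Z0 = Sat(¬r) = {n0, n1, n5, n7, n8}, add states in Sat(b) with some successor in Z. Z1 = {n0, n1, n4, n5, n7, n8}; fixed.
Sat(E[b U ¬r]) = {n0, n1, n4, n5, n7, n8}
Sat(EX E[b U ¬r]) = {s : some successor in {n0, n1, n4, n5, n7, n8}} = {n0, n1, n3, n4, n5, n6}
n5 ∈ Sat(EX E[b U ¬r]) = {n0, n1, n3, n4, n5, n6}, so the formula holds at n5.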